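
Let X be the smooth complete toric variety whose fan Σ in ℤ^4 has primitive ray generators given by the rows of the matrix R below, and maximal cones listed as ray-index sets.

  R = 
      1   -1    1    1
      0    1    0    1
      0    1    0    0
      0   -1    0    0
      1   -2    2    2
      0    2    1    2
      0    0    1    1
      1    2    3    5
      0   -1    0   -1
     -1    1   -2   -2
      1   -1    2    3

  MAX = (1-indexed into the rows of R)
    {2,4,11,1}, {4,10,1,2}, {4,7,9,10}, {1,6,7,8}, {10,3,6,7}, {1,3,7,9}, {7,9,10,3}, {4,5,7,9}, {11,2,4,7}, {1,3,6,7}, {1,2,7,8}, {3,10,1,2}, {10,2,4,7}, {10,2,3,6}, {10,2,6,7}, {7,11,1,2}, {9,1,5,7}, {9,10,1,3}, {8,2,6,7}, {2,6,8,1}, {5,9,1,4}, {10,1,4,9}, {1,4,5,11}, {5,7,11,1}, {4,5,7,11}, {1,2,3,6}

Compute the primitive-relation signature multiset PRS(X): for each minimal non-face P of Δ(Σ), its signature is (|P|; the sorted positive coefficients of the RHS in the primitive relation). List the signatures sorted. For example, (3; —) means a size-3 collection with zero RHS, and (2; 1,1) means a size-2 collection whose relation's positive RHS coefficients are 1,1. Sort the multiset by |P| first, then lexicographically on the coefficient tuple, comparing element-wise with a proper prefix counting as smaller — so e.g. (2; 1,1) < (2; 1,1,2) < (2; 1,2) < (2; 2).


Minimal non-faces — 23 found among 11 rays, 26 max cones:

  {2,9}:  v_{2} + v_{9} = 0  ⇒ sig = (2; —)
  {3,4}:  v_{3} + v_{4} = 0  ⇒ sig = (2; —)
  {2,5}:  v_{2} + v_{5} = v_{11}  ⇒ sig = (2; 1)
  {5,10}:  v_{5} + v_{10} = v_{4}  ⇒ sig = (2; 1)
  {9,11}:  v_{9} + v_{11} = v_{5}  ⇒ sig = (2; 1)
  {3,5}:  v_{3} + v_{5} = v_{1} + v_{7}  ⇒ sig = (2; 1,1)
  {4,6}:  v_{4} + v_{6} = v_{2} + v_{7}  ⇒ sig = (2; 1,1)
  {6,9}:  v_{6} + v_{9} = v_{3} + v_{7}  ⇒ sig = (2; 1,1)
  {8,10}:  v_{8} + v_{10} = v_{2} + v_{6}  ⇒ sig = (2; 1,1)
  {10,11}:  v_{10} + v_{11} = v_{2} + v_{4}  ⇒ sig = (2; 1,1)
  {3,11}:  v_{3} + v_{11} = v_{1} + v_{2} + v_{7}  ⇒ sig = (2; 1,1,1)
  {8,9}:  v_{8} + v_{9} = v_{1} + v_{6} + v_{7}  ⇒ sig = (2; 1,1,1)
  {5,6}:  v_{5} + v_{6} = v_{1} + v_{2} + 2·v_{7}  ⇒ sig = (2; 1,1,2)
  {3,8}:  v_{3} + v_{8} = v_{1} + 2·v_{6}  ⇒ sig = (2; 1,2)
  {4,8}:  v_{4} + v_{8} = v_{1} + 2·v_{2} + 2·v_{7}  ⇒ sig = (2; 1,2,2)
  {6,11}:  v_{6} + v_{11} = v_{1} + 2·v_{2} + 2·v_{7}  ⇒ sig = (2; 1,2,2)
  {5,8}:  v_{5} + v_{8} = 2·v_{1} + 2·v_{2} + 3·v_{7}  ⇒ sig = (2; 2,2,3)
  {8,11}:  v_{8} + v_{11} = 2·v_{1} + 3·v_{2} + 3·v_{7}  ⇒ sig = (2; 2,3,3)
  {1,7,10}:  v_{1} + v_{7} + v_{10} = 0  ⇒ sig = (3; —)
  {1,4,7}:  v_{1} + v_{4} + v_{7} = v_{5}  ⇒ sig = (3; 1)
  {2,3,7}:  v_{2} + v_{3} + v_{7} = v_{6}  ⇒ sig = (3; 1)
  {1,6,10}:  v_{1} + v_{6} + v_{10} = v_{2} + v_{3}  ⇒ sig = (3; 1,1)
  {1,2,6,7}:  v_{1} + v_{2} + v_{6} + v_{7} = v_{8}  ⇒ sig = (4; 1)

so the primitive-relation signature multiset is
    |P|=2: 18 collections, coeffs (), (), (1), (1), (1), (1,1), (1,1), (1,1), (1,1), (1,1), (1,1,1), (1,1,1), (1,1,2), (1,2), (1,2,2), (1,2,2), (2,2,3), (2,3,3)
    |P|=3: 4 collections, coeffs (), (1), (1), (1,1)
    |P|=4: 1 collection, coeffs (1)


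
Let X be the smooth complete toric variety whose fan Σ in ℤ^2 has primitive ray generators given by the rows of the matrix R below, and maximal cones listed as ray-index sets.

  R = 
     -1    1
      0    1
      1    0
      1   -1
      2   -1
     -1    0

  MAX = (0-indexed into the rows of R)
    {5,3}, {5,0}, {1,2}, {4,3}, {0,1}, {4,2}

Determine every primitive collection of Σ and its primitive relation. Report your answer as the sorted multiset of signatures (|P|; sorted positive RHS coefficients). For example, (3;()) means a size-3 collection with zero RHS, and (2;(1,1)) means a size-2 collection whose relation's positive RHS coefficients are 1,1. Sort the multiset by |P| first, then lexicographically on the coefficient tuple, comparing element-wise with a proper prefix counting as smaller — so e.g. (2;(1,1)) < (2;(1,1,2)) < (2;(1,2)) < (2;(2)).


The 9 primitive collections of Σ (r=6, n=2):

  P = {0,3}:  v_{0} + v_{3} = 0  ⇒ sig = (2;())
  P = {2,5}:  v_{2} + v_{5} = 0  ⇒ sig = (2;())
  P = {0,2}:  v_{0} + v_{2} = v_{1}  ⇒ sig = (2;(1))
  P = {0,4}:  v_{0} + v_{4} = v_{2}  ⇒ sig = (2;(1))
  P = {1,3}:  v_{1} + v_{3} = v_{2}  ⇒ sig = (2;(1))
  P = {1,5}:  v_{1} + v_{5} = v_{0}  ⇒ sig = (2;(1))
  P = {2,3}:  v_{2} + v_{3} = v_{4}  ⇒ sig = (2;(1))
  P = {4,5}:  v_{4} + v_{5} = v_{3}  ⇒ sig = (2;(1))
  P = {1,4}:  v_{1} + v_{4} = 2·v_{2}  ⇒ sig = (2;(2))

Sorted signature multiset PRS(X):
    |P|=2: 9 collections, coeffs (), (), (1), (1), (1), (1), (1), (1), (2)


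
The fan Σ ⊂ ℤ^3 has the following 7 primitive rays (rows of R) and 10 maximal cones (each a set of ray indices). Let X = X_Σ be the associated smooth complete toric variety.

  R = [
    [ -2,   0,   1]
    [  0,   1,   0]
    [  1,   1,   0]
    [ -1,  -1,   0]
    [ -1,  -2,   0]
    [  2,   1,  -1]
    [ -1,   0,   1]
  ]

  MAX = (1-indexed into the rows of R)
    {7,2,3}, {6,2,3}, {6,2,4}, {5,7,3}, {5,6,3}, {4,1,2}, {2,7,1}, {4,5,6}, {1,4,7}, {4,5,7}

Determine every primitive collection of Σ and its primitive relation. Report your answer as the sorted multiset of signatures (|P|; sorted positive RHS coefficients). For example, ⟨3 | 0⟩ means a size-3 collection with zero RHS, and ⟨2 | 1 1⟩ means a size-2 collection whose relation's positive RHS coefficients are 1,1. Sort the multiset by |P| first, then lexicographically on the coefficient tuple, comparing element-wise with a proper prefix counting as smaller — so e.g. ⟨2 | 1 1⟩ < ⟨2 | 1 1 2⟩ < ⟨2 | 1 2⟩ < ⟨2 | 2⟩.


Δ(Σ) — 7 vertices, 7 min non-faces:

  P={3,4}:  v_{3} + v_{4} = 0  ⇒ sig = ⟨2 | 0⟩
  P={1,6}:  v_{1} + v_{6} = v_{2}  ⇒ sig = ⟨2 | 1⟩
  P={2,5}:  v_{2} + v_{5} = v_{4}  ⇒ sig = ⟨2 | 1⟩
  P={6,7}:  v_{6} + v_{7} = v_{3}  ⇒ sig = ⟨2 | 1⟩
  P={1,3}:  v_{1} + v_{3} = v_{2} + v_{7}  ⇒ sig = ⟨2 | 1 1⟩
  P={1,5}:  v_{1} + v_{5} = 2·v_{4} + v_{7}  ⇒ sig = ⟨2 | 1 2⟩
  P={2,4,7}:  v_{2} + v_{4} + v_{7} = v_{1}  ⇒ sig = ⟨3 | 1⟩

Hence PRS(X_Σ) =
    ⟨2 | 0⟩
    ⟨2 | 1⟩
    ⟨2 | 1⟩
    ⟨2 | 1⟩
    ⟨2 | 1 1⟩
    ⟨2 | 1 2⟩
    ⟨3 | 1⟩


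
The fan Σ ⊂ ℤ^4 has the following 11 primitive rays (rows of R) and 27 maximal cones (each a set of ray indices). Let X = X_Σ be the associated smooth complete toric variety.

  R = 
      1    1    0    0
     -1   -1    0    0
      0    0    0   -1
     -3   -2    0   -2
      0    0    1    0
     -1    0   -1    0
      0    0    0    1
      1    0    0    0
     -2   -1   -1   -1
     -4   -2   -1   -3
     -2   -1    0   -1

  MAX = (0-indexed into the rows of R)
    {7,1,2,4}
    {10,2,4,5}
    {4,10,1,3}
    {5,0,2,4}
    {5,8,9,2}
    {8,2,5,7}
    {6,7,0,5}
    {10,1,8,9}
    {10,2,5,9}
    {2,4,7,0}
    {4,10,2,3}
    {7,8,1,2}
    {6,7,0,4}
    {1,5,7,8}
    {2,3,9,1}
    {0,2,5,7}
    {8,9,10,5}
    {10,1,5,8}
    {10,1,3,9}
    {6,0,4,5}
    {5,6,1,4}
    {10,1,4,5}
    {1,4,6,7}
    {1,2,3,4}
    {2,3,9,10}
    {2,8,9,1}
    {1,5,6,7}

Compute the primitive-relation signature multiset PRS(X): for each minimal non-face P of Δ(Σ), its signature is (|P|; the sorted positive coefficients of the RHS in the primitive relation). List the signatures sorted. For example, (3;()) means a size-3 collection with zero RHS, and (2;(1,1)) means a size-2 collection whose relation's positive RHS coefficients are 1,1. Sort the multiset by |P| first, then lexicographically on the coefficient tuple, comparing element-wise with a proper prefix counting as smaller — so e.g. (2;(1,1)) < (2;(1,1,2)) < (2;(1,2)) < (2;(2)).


|primitive collections| = 22. Relations:

  P={0,1}:  v_{0} + v_{1} = 0  so sig = (2;())
  P={2,6}:  v_{2} + v_{6} = 0  so sig = (2;())
  P={4,8}:  v_{4} + v_{8} = v_{10}  so sig = (2;(1))
  P={0,3}:  v_{0} + v_{3} = v_{2} + v_{10}  so sig = (2;(1,1))
  P={0,8}:  v_{0} + v_{8} = v_{2} + v_{5}  so sig = (2;(1,1))
  P={3,5}:  v_{3} + v_{5} = v_{8} + v_{10}  so sig = (2;(1,1))
  P={3,6}:  v_{3} + v_{6} = v_{1} + v_{10}  so sig = (2;(1,1))
  P={3,8}:  v_{3} + v_{8} = v_{1} + v_{9}  so sig = (2;(1,1))
  P={6,8}:  v_{6} + v_{8} = v_{1} + v_{5}  so sig = (2;(1,1))
  P={6,9}:  v_{6} + v_{9} = v_{8} + v_{10}  so sig = (2;(1,1))
  P={7,10}:  v_{7} + v_{10} = v_{1} + v_{2}  so sig = (2;(1,1))
  P={0,10}:  v_{0} + v_{10} = v_{2} + v_{4} + v_{5}  so sig = (2;(1,1,1))
  P={6,10}:  v_{6} + v_{10} = v_{1} + v_{4} + v_{5}  so sig = (2;(1,1,1))
  P={0,9}:  v_{0} + v_{9} = 2·v_{2} + v_{5} + v_{10}  so sig = (2;(1,1,2))
  P={7,9}:  v_{7} + v_{9} = v_{1} + 2·v_{2} + v_{8}  so sig = (2;(1,1,2))
  P={4,9}:  v_{4} + v_{9} = v_{2} + 2·v_{10}  so sig = (2;(1,2))
  P={3,7}:  v_{3} + v_{7} = 2·v_{1} + 2·v_{2}  so sig = (2;(2,2))
  P={4,5,7}:  v_{4} + v_{5} + v_{7} = 0  so sig = (3;())
  P={1,2,5}:  v_{1} + v_{2} + v_{5} = v_{8}  so sig = (3;(1))
  P={1,2,10}:  v_{1} + v_{2} + v_{10} = v_{3}  so sig = (3;(1))
  P={2,8,10}:  v_{2} + v_{8} + v_{10} = v_{9}  so sig = (3;(1))
  P={1,5,9}:  v_{1} + v_{5} + v_{9} = 2·v_{8} + v_{10}  so sig = (3;(1,2))

Sorted signature multiset PRS(X):
    |P|=2: 17 collections, coeffs (), (), (1), (1,1), (1,1), (1,1), (1,1), (1,1), (1,1), (1,1), (1,1), (1,1,1), (1,1,1), (1,1,2), (1,1,2), (1,2), (2,2)
    |P|=3: 5 collections, coeffs (), (1), (1), (1), (1,2)


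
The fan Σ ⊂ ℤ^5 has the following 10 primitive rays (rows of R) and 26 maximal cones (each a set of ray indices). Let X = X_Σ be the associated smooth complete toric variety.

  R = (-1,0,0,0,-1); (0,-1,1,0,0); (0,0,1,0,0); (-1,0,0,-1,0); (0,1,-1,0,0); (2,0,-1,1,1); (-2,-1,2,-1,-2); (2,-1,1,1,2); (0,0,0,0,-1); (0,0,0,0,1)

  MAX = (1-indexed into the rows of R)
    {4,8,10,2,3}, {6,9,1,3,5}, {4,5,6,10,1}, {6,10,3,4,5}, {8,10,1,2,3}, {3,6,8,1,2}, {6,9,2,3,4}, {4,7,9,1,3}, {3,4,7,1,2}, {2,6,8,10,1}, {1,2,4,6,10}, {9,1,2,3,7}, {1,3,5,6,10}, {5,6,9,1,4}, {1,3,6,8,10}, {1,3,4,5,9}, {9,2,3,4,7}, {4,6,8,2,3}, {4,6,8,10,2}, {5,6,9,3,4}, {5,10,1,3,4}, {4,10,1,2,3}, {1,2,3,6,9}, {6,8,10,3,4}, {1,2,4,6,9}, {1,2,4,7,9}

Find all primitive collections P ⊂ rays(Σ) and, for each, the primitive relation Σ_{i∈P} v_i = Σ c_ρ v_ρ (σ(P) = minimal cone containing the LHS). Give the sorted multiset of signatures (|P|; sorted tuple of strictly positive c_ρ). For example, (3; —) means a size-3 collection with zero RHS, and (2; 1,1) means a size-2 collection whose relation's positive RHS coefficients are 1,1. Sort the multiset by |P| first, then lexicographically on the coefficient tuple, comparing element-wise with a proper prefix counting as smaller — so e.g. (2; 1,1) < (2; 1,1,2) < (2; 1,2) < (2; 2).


Δ(Σ) — 10 vertices, 12 min non-faces:

  P = {2,5}:  v_{2} + v_{5} = 0  ⇒ sig = (2; —)
  P = {9,10}:  v_{9} + v_{10} = 0  ⇒ sig = (2; —)
  P = {6,7}:  v_{6} + v_{7} = v_{2} + v_{9}  ⇒ sig = (2; 1,1)
  P = {5,8}:  v_{5} + v_{8} = v_{3} + v_{6} + v_{10}  ⇒ sig = (2; 1,1,1)
  P = {8,9}:  v_{8} + v_{9} = v_{2} + v_{3} + v_{6}  ⇒ sig = (2; 1,1,1)
  P = {5,7}:  v_{5} + v_{7} = v_{1} + v_{3} + v_{4} + v_{9}  ⇒ sig = (2; 1,1,1,1)
  P = {7,10}:  v_{7} + v_{10} = v_{1} + v_{2} + v_{3} + v_{4}  ⇒ sig = (2; 1,1,1,1)
  P = {7,8}:  v_{7} + v_{8} = 2·v_{2} + v_{3}  ⇒ sig = (2; 1,2)
  P = {1,4,8}:  v_{1} + v_{4} + v_{8} = v_{2} + v_{10}  ⇒ sig = (3; 1,1)
  P = {1,3,4,6}:  v_{1} + v_{3} + v_{4} + v_{6} = 0  ⇒ sig = (4; —)
  P = {2,3,6,10}:  v_{2} + v_{3} + v_{6} + v_{10} = v_{8}  ⇒ sig = (4; 1)
  P = {1,2,3,4,9}:  v_{1} + v_{2} + v_{3} + v_{4} + v_{9} = v_{7}  ⇒ sig = (5; 1)

Hence PRS(X_Σ) =
[(2; —), (2; —), (2; 1,1), (2; 1,1,1), (2; 1,1,1), (2; 1,1,1,1), (2; 1,1,1,1), (2; 1,2), (3; 1,1), (4; —), (4; 1), (5; 1)]


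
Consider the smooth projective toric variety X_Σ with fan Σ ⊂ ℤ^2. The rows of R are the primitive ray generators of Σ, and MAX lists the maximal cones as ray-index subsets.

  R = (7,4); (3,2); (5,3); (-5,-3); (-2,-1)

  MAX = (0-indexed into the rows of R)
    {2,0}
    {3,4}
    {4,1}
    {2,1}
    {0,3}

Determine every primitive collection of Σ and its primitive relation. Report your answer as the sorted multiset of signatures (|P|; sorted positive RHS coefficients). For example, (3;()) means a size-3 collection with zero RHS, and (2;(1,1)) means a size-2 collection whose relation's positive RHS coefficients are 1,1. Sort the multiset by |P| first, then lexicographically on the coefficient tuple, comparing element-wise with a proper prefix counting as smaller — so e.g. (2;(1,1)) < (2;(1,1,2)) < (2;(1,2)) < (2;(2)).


Minimal non-faces — 5 found among 5 rays, 5 max cones:

  {2,3}:  v_{2} + v_{3} = 0 — sig = (2;())
  {0,4}:  v_{0} + v_{4} = v_{2} — sig = (2;(1))
  {1,3}:  v_{1} + v_{3} = v_{4} — sig = (2;(1))
  {2,4}:  v_{2} + v_{4} = v_{1} — sig = (2;(1))
  {0,1}:  v_{0} + v_{1} = 2·v_{2} — sig = (2;(2))

Hence PRS(X_Σ) =
{ (2;()),  (2;(1)) ×3,  (2;(2)) }


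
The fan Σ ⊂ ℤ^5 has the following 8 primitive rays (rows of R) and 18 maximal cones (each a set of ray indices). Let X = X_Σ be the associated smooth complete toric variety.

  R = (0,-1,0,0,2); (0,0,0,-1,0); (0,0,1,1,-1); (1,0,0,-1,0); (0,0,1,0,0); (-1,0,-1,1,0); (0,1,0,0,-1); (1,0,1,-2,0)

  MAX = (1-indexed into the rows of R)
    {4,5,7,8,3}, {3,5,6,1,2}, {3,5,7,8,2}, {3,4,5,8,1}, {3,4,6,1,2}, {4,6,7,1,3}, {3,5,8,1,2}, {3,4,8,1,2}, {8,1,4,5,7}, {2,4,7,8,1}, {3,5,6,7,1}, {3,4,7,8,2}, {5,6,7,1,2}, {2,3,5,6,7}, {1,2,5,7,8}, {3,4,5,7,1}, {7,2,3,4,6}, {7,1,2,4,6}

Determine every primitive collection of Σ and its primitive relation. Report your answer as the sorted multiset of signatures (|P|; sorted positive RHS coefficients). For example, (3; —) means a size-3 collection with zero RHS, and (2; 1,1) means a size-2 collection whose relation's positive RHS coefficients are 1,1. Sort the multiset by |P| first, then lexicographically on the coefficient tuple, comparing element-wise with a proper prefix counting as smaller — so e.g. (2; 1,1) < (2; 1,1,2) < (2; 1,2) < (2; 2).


5 minimal non-faces of Δ(Σ) (on 8 rays):

  {6,8}:  v_{6} + v_{8} = v_{2}  ⇒ sig = (2; 1)
  {4,5,6}:  v_{4} + v_{5} + v_{6} = 0  ⇒ sig = (3; —)
  {2,4,5}:  v_{2} + v_{4} + v_{5} = v_{8}  ⇒ sig = (3; 1)
  {1,2,3,7}:  v_{1} + v_{2} + v_{3} + v_{7} = v_{5}  ⇒ sig = (4; 1)
  {1,3,7,8}:  v_{1} + v_{3} + v_{7} + v_{8} = v_{4} + 2·v_{5}  ⇒ sig = (4; 1,2)

Signatures (|P|; sorted positive RHS coefficients), sorted:
[(2; 1), (3; —), (3; 1), (4; 1), (4; 1,2)]


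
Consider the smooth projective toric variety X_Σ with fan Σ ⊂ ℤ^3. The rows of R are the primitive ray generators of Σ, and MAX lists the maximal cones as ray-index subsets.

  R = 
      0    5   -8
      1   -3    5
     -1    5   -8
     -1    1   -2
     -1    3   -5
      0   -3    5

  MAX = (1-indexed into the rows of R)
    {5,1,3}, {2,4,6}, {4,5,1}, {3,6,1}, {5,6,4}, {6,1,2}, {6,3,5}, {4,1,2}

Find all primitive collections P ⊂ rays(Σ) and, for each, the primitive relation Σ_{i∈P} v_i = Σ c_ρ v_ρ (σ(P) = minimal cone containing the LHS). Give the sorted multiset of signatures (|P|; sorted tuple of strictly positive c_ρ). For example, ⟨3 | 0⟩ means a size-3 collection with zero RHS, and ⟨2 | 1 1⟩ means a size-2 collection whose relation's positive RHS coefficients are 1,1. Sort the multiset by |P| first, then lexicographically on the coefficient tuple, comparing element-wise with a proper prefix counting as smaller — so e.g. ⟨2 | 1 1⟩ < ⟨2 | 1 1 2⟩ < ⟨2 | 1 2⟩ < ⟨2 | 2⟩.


Primitive collections (5):

  P = {2,5}:  v_{2} + v_{5} = 0  ⇒ sig = ⟨2 | 0⟩
  P = {2,3}:  v_{2} + v_{3} = v_{1} + v_{6}  ⇒ sig = ⟨2 | 1 1⟩
  P = {3,4}:  v_{3} + v_{4} = 2·v_{5}  ⇒ sig = ⟨2 | 2⟩
  P = {1,4,6}:  v_{1} + v_{4} + v_{6} = v_{5}  ⇒ sig = ⟨3 | 1⟩
  P = {1,5,6}:  v_{1} + v_{5} + v_{6} = v_{3}  ⇒ sig = ⟨3 | 1⟩

Signatures (|P|; sorted positive RHS coefficients), sorted:
    |P|=2: 3 collections, coeffs (), (1,1), (2)
    |P|=3: 2 collections, coeffs (1), (1)


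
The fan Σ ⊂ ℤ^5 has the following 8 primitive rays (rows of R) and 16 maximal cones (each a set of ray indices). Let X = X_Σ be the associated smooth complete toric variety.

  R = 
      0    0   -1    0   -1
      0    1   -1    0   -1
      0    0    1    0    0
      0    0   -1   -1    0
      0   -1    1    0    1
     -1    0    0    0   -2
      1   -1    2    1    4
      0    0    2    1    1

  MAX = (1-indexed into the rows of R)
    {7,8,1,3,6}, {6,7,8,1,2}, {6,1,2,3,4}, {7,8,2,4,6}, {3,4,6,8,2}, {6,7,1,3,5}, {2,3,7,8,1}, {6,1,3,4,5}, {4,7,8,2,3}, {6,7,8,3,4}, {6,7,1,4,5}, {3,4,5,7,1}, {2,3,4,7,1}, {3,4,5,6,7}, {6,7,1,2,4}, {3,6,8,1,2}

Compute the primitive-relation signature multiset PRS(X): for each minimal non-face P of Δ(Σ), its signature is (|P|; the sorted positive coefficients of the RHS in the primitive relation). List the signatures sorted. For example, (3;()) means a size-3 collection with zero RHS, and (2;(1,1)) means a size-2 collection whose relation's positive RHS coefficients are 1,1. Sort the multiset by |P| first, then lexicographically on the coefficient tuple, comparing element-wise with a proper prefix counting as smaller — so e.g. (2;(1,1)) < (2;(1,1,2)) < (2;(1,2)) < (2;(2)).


Σ has 5 primitive collections:

  P={2,5}:  v_{2} + v_{5} = 0  so sig = (2;())
  P={5,8}:  v_{5} + v_{8} = v_{3} + v_{6} + v_{7}  so sig = (2;(1,1,1))
  P={1,4,8}:  v_{1} + v_{4} + v_{8} = 0  so sig = (3;())
  P={2,3,6,7}:  v_{2} + v_{3} + v_{6} + v_{7} = v_{8}  so sig = (4;(1))
  P={1,3,4,6,7}:  v_{1} + v_{3} + v_{4} + v_{6} + v_{7} = v_{5}  so sig = (5;(1))

Hence PRS(X_Σ) =
    |P|=2: 2 collections, coeffs (), (1,1,1)
    |P|=3: 1 collection, coeffs ()
    |P|=4: 1 collection, coeffs (1)
    |P|=5: 1 collection, coeffs (1)


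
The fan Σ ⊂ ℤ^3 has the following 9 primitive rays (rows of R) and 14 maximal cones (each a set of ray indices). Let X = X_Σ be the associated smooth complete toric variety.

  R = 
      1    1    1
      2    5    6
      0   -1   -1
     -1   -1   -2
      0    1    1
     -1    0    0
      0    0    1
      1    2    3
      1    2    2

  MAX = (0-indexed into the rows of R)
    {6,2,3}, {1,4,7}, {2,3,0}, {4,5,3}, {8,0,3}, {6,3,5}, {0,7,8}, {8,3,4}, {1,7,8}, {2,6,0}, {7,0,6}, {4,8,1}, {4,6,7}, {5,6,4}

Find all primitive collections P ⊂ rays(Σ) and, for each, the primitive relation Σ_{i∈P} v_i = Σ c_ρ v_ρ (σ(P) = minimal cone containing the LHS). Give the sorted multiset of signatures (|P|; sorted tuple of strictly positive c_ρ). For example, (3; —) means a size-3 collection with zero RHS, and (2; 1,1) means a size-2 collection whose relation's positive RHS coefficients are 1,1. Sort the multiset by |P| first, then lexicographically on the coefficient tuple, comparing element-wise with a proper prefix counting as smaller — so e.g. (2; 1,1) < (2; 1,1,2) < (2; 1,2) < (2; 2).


|primitive collections| = 18. Relations:

  P = {2,4}:  v_{2} + v_{4} = 0 ; sig = (2; —)
  P = {0,4}:  v_{0} + v_{4} = v_{8} ; sig = (2; 1)
  P = {0,5}:  v_{0} + v_{5} = v_{4} ; sig = (2; 1)
  P = {2,8}:  v_{2} + v_{8} = v_{0} ; sig = (2; 1)
  P = {3,7}:  v_{3} + v_{7} = v_{4} ; sig = (2; 1)
  P = {6,8}:  v_{6} + v_{8} = v_{7} ; sig = (2; 1)
  P = {1,2}:  v_{1} + v_{2} = v_{7} + v_{8} ; sig = (2; 1,1)
  P = {2,5}:  v_{2} + v_{5} = v_{3} + v_{6} ; sig = (2; 1,1)
  P = {2,7}:  v_{2} + v_{7} = v_{0} + v_{6} ; sig = (2; 1,1)
  P = {0,1}:  v_{0} + v_{1} = v_{7} + 2·v_{8} ; sig = (2; 1,2)
  P = {1,3}:  v_{1} + v_{3} = 2·v_{4} + v_{8} ; sig = (2; 1,2)
  P = {1,6}:  v_{1} + v_{6} = v_{4} + 2·v_{7} ; sig = (2; 1,2)
  P = {5,7}:  v_{5} + v_{7} = 2·v_{4} + v_{6} ; sig = (2; 1,2)
  P = {1,5}:  v_{1} + v_{5} = 3·v_{4} + v_{7} ; sig = (2; 1,3)
  P = {5,8}:  v_{5} + v_{8} = 2·v_{4} ; sig = (2; 2)
  P = {0,3,6}:  v_{0} + v_{3} + v_{6} = 0 ; sig = (3; —)
  P = {3,4,6}:  v_{3} + v_{4} + v_{6} = v_{5} ; sig = (3; 1)
  P = {4,7,8}:  v_{4} + v_{7} + v_{8} = v_{1} ; sig = (3; 1)

Hence PRS(X_Σ) =
    (2; —)
    (2; 1)
    (2; 1)
    (2; 1)
    (2; 1)
    (2; 1)
    (2; 1,1)
    (2; 1,1)
    (2; 1,1)
    (2; 1,2)
    (2; 1,2)
    (2; 1,2)
    (2; 1,2)
    (2; 1,3)
    (2; 2)
    (3; —)
    (3; 1)
    (3; 1)


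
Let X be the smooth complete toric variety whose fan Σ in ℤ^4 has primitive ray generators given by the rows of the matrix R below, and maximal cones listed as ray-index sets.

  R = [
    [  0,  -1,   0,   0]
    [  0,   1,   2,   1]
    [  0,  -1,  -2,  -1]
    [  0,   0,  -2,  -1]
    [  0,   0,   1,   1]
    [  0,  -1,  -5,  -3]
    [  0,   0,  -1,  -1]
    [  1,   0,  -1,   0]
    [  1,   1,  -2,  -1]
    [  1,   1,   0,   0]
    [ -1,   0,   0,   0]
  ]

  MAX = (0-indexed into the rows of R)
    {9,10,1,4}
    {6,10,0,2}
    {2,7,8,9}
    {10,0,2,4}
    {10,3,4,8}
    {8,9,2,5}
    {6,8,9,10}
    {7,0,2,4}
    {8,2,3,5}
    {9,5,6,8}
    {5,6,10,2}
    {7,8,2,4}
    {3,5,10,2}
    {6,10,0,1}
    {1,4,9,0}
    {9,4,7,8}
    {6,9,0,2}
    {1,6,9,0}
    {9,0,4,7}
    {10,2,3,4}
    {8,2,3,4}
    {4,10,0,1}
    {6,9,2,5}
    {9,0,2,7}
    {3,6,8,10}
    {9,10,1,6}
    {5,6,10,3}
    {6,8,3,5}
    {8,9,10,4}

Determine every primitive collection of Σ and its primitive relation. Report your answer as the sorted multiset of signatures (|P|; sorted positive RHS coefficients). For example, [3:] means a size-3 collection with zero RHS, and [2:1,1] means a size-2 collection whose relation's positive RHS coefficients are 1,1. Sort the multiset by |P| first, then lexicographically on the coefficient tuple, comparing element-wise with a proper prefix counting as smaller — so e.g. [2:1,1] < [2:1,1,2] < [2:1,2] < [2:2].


|primitive collections| = 23. Relations:

  P = {1,2}:  v_{1} + v_{2} = 0  ⟹  sig = [2:]
  P = {4,6}:  v_{4} + v_{6} = 0  ⟹  sig = [2:]
  P = {0,3}:  v_{0} + v_{3} = v_{2}  ⟹  sig = [2:1]
  P = {3,9}:  v_{3} + v_{9} = v_{8}  ⟹  sig = [2:1]
  P = {0,8}:  v_{0} + v_{8} = v_{2} + v_{9}  ⟹  sig = [2:1,1]
  P = {1,3}:  v_{1} + v_{3} = v_{9} + v_{10}  ⟹  sig = [2:1,1]
  P = {1,5}:  v_{1} + v_{5} = v_{3} + v_{6}  ⟹  sig = [2:1,1]
  P = {1,7}:  v_{1} + v_{7} = v_{4} + v_{9}  ⟹  sig = [2:1,1]
  P = {4,5}:  v_{4} + v_{5} = v_{2} + v_{3}  ⟹  sig = [2:1,1]
  P = {6,7}:  v_{6} + v_{7} = v_{2} + v_{9}  ⟹  sig = [2:1,1]
  P = {7,10}:  v_{7} + v_{10} = v_{3} + v_{4}  ⟹  sig = [2:1,1]
  P = {3,7}:  v_{3} + v_{7} = v_{2} + v_{4} + v_{8}  ⟹  sig = [2:1,1,1]
  P = {0,5}:  v_{0} + v_{5} = 2·v_{2} + v_{6}  ⟹  sig = [2:1,2]
  P = {1,8}:  v_{1} + v_{8} = 2·v_{9} + v_{10}  ⟹  sig = [2:1,2]
  P = {5,7}:  v_{5} + v_{7} = 2·v_{2} + v_{8}  ⟹  sig = [2:1,2]
  P = {0,9,10}:  v_{0} + v_{9} + v_{10} = 0  ⟹  sig = [3:]
  P = {2,3,6}:  v_{2} + v_{3} + v_{6} = v_{5}  ⟹  sig = [3:1]
  P = {2,4,9}:  v_{2} + v_{4} + v_{9} = v_{7}  ⟹  sig = [3:1]
  P = {2,9,10}:  v_{2} + v_{9} + v_{10} = v_{3}  ⟹  sig = [3:1]
  P = {2,6,8}:  v_{2} + v_{6} + v_{8} = v_{5} + v_{9}  ⟹  sig = [3:1,1]
  P = {5,9,10}:  v_{5} + v_{9} + v_{10} = 2·v_{3} + v_{6}  ⟹  sig = [3:1,2]
  P = {5,8,10}:  v_{5} + v_{8} + v_{10} = 3·v_{3} + v_{6}  ⟹  sig = [3:1,3]
  P = {2,8,10}:  v_{2} + v_{8} + v_{10} = 2·v_{3}  ⟹  sig = [3:2]

Signatures (|P|; sorted positive RHS coefficients), sorted:
{ [2:] ×2,  [2:1] ×2,  [2:1,1] ×7,  [2:1,1,1],  [2:1,2] ×3,  [3:],  [3:1] ×3,  [3:1,1],  [3:1,2],  [3:1,3],  [3:2] }


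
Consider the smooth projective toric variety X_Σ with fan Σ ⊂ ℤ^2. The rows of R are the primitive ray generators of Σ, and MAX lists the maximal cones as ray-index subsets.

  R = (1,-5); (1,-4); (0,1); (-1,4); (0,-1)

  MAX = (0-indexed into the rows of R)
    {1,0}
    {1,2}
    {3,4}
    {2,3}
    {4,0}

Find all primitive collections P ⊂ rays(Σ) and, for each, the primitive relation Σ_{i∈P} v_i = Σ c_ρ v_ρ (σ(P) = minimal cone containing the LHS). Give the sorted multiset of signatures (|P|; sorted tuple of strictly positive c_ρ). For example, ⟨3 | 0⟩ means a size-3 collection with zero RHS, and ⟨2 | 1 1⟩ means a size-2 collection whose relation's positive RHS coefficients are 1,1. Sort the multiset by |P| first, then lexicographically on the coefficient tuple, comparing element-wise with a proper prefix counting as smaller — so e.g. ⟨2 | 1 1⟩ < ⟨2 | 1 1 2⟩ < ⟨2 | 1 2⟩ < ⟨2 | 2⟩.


Σ has 5 primitive collections:

  P={1,3}:  v_{1} + v_{3} = 0 — sig = ⟨2 | 0⟩
  P={2,4}:  v_{2} + v_{4} = 0 — sig = ⟨2 | 0⟩
  P={0,2}:  v_{0} + v_{2} = v_{1} — sig = ⟨2 | 1⟩
  P={0,3}:  v_{0} + v_{3} = v_{4} — sig = ⟨2 | 1⟩
  P={1,4}:  v_{1} + v_{4} = v_{0} — sig = ⟨2 | 1⟩

so the primitive-relation signature multiset is
[⟨2 | 0⟩, ⟨2 | 0⟩, ⟨2 | 1⟩, ⟨2 | 1⟩, ⟨2 | 1⟩]


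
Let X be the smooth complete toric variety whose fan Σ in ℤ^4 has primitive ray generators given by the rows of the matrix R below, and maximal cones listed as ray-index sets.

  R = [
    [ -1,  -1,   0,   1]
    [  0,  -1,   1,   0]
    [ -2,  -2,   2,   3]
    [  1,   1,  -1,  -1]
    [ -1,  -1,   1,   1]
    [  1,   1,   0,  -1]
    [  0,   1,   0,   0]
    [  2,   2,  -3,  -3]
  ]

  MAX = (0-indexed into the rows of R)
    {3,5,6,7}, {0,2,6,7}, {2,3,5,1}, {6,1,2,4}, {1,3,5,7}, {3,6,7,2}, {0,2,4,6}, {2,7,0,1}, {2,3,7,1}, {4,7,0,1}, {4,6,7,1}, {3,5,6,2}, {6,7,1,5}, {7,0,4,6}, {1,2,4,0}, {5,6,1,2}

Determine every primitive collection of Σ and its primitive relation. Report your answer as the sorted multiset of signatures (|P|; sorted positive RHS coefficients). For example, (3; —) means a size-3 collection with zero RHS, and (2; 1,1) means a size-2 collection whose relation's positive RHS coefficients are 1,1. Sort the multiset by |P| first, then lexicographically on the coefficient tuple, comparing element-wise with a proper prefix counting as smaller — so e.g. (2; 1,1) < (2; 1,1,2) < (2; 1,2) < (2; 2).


|primitive collections| = 9. Relations:

  • {0,5}:  v_{0} + v_{5} = 0  ⟹  sig = (2; —)
  • {3,4}:  v_{3} + v_{4} = 0  ⟹  sig = (2; —)
  • {0,3}:  v_{0} + v_{3} = v_{2} + v_{7}  ⟹  sig = (2; 1,1)
  • {4,5}:  v_{4} + v_{5} = v_{1} + v_{6}  ⟹  sig = (2; 1,1)
  • {0,1,6}:  v_{0} + v_{1} + v_{6} = v_{4}  ⟹  sig = (3; 1)
  • {1,3,6}:  v_{1} + v_{3} + v_{6} = v_{5}  ⟹  sig = (3; 1)
  • {2,4,7}:  v_{2} + v_{4} + v_{7} = v_{0}  ⟹  sig = (3; 1)
  • {2,5,7}:  v_{2} + v_{5} + v_{7} = v_{3}  ⟹  sig = (3; 1)
  • {1,2,6,7}:  v_{1} + v_{2} + v_{6} + v_{7} = 0  ⟹  sig = (4; —)

Signatures (|P|; sorted positive RHS coefficients), sorted:
[(2; —), (2; —), (2; 1,1), (2; 1,1), (3; 1), (3; 1), (3; 1), (3; 1), (4; —)]


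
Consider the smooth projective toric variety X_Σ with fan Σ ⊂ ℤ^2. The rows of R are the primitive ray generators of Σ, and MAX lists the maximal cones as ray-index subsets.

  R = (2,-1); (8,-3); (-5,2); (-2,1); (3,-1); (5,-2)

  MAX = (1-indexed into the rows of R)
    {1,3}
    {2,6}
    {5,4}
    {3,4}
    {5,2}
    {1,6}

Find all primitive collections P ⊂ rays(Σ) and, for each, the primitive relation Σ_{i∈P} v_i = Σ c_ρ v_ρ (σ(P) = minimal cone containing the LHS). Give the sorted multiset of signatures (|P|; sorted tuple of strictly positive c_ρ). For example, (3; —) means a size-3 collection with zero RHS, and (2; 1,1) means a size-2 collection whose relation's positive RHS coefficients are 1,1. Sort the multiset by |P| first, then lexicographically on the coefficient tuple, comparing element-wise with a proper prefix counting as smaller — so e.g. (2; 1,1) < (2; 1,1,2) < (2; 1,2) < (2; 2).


The 9 primitive collections of Σ (r=6, n=2):

  • {1,4}:  v_{1} + v_{4} = 0  →  sig = (2; —)
  • {3,6}:  v_{3} + v_{6} = 0  →  sig = (2; —)
  • {1,5}:  v_{1} + v_{5} = v_{6}  →  sig = (2; 1)
  • {2,3}:  v_{2} + v_{3} = v_{5}  →  sig = (2; 1)
  • {3,5}:  v_{3} + v_{5} = v_{4}  →  sig = (2; 1)
  • {4,6}:  v_{4} + v_{6} = v_{5}  →  sig = (2; 1)
  • {5,6}:  v_{5} + v_{6} = v_{2}  →  sig = (2; 1)
  • {1,2}:  v_{1} + v_{2} = 2·v_{6}  →  sig = (2; 2)
  • {2,4}:  v_{2} + v_{4} = 2·v_{5}  →  sig = (2; 2)

Signatures (|P|; sorted positive RHS coefficients), sorted:
{ (2; —) ×2,  (2; 1) ×5,  (2; 2) ×2 }


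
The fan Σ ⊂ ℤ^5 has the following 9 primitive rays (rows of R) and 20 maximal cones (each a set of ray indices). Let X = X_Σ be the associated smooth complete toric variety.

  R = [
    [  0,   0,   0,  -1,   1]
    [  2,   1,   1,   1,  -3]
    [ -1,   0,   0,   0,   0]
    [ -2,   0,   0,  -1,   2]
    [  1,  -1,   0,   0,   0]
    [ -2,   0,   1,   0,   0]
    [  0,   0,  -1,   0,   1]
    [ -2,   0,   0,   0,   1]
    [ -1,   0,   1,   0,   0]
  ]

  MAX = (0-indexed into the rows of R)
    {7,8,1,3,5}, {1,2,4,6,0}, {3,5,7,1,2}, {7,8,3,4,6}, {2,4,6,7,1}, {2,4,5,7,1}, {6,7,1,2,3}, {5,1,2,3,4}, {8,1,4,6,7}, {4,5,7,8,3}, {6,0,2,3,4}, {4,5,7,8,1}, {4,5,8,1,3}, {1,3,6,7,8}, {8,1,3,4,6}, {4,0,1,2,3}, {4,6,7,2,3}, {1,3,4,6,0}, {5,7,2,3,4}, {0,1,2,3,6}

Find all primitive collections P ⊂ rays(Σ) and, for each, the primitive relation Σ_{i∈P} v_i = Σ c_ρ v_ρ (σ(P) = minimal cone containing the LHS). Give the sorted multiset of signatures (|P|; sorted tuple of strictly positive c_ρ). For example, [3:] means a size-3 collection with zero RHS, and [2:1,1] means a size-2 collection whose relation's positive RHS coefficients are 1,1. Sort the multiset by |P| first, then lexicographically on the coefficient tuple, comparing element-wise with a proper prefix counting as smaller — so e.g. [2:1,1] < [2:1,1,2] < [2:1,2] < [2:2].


Σ has 7 primitive collections:

  {0,7}:  v_{0} + v_{7} = v_{3}  ⟹  sig = [2:1]
  {2,8}:  v_{2} + v_{8} = v_{5}  ⟹  sig = [2:1]
  {5,6}:  v_{5} + v_{6} = v_{7}  ⟹  sig = [2:1]
  {0,5}:  v_{0} + v_{5} = v_{1} + v_{2} + 2·v_{3} + v_{4}  ⟹  sig = [2:1,1,1,2]
  {0,8}:  v_{0} + v_{8} = v_{1} + 2·v_{3} + v_{4}  ⟹  sig = [2:1,1,2]
  {1,3,4,7}:  v_{1} + v_{3} + v_{4} + v_{7} = v_{8}  ⟹  sig = [4:1]
  {1,2,3,4,6}:  v_{1} + v_{2} + v_{3} + v_{4} + v_{6} = 0  ⟹  sig = [5:]

Signatures (|P|; sorted positive RHS coefficients), sorted:
    |P|=2: 5 collections, coeffs (1), (1), (1), (1,1,1,2), (1,1,2)
    |P|=4: 1 collection, coeffs (1)
    |P|=5: 1 collection, coeffs ()


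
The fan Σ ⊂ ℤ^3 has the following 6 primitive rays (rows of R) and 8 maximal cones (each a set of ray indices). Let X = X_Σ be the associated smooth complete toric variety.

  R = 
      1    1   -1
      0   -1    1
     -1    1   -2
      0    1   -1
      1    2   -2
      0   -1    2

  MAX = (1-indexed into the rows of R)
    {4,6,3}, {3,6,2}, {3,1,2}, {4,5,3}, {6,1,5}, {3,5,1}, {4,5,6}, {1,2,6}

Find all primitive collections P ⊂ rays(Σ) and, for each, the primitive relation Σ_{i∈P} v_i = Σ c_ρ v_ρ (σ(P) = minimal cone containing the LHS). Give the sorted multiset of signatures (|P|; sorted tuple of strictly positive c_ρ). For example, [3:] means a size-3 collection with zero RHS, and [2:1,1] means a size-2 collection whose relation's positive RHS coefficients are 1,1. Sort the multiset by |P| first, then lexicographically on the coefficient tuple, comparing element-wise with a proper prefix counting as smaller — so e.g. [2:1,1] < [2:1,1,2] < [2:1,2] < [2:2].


Δ(Σ) — 6 vertices, 5 min non-faces:

  • {2,4}:  v_{2} + v_{4} = 0  ⟹  sig = [2:]
  • {1,4}:  v_{1} + v_{4} = v_{5}  ⟹  sig = [2:1]
  • {2,5}:  v_{2} + v_{5} = v_{1}  ⟹  sig = [2:1]
  • {1,3,6}:  v_{1} + v_{3} + v_{6} = v_{4}  ⟹  sig = [3:1]
  • {3,5,6}:  v_{3} + v_{5} + v_{6} = 2·v_{4}  ⟹  sig = [3:2]

Signatures (|P|; sorted positive RHS coefficients), sorted:
{ [2:],  [2:1] ×2,  [3:1],  [3:2] }


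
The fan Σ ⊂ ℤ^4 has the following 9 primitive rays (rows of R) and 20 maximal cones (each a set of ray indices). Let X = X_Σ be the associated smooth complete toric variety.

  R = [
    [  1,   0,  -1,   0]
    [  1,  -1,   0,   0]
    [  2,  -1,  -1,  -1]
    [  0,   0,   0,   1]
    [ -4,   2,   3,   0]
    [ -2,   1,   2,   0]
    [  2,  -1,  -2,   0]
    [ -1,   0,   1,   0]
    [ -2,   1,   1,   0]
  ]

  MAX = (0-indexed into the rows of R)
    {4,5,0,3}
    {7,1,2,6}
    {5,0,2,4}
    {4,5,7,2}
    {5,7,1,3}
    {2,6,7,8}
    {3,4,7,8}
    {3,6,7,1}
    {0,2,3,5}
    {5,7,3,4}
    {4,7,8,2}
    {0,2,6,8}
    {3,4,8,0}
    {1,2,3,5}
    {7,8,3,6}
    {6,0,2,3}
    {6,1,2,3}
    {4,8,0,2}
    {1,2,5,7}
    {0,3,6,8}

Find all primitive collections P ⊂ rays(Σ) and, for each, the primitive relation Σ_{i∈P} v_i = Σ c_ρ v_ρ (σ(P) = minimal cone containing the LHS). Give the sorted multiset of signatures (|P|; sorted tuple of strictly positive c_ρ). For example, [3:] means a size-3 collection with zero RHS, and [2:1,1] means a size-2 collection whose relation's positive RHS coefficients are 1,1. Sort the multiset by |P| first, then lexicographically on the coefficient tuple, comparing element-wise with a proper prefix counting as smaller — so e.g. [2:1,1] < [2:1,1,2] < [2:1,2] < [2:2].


10 collections generate NE(X_Σ); each relation:

  {0,7}:  v_{0} + v_{7} = 0  →  sig = [2:]
  {5,6}:  v_{5} + v_{6} = 0  →  sig = [2:]
  {1,8}:  v_{1} + v_{8} = v_{7}  →  sig = [2:1]
  {4,6}:  v_{4} + v_{6} = v_{8}  →  sig = [2:1]
  {5,8}:  v_{5} + v_{8} = v_{4}  →  sig = [2:1]
  {0,1}:  v_{0} + v_{1} = v_{2} + v_{3}  →  sig = [2:1,1]
  {1,4}:  v_{1} + v_{4} = v_{5} + v_{7}  →  sig = [2:1,1]
  {2,3,8}:  v_{2} + v_{3} + v_{8} = 0  →  sig = [3:]
  {2,3,4}:  v_{2} + v_{3} + v_{4} = v_{5}  →  sig = [3:1]
  {2,3,7}:  v_{2} + v_{3} + v_{7} = v_{1}  →  sig = [3:1]

Hence PRS(X_Σ) =
[[2:], [2:], [2:1], [2:1], [2:1], [2:1,1], [2:1,1], [3:], [3:1], [3:1]]


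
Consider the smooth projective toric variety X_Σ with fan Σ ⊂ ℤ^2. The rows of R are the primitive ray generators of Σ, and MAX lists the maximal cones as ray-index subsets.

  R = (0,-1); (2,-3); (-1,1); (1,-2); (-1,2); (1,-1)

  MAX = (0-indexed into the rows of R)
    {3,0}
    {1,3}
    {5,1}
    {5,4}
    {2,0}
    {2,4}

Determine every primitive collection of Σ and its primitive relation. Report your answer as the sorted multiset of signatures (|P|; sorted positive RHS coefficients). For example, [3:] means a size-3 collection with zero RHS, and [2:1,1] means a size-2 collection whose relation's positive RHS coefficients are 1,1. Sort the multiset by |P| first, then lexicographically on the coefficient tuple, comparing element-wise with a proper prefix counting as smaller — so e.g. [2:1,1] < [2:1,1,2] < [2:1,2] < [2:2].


|primitive collections| = 9. Relations:

  P={2,5}:  v_{2} + v_{5} = 0 — sig = [2:]
  P={3,4}:  v_{3} + v_{4} = 0 — sig = [2:]
  P={0,4}:  v_{0} + v_{4} = v_{2} — sig = [2:1]
  P={0,5}:  v_{0} + v_{5} = v_{3} — sig = [2:1]
  P={1,2}:  v_{1} + v_{2} = v_{3} — sig = [2:1]
  P={1,4}:  v_{1} + v_{4} = v_{5} — sig = [2:1]
  P={2,3}:  v_{2} + v_{3} = v_{0} — sig = [2:1]
  P={3,5}:  v_{3} + v_{5} = v_{1} — sig = [2:1]
  P={0,1}:  v_{0} + v_{1} = 2·v_{3} — sig = [2:2]

Signatures (|P|; sorted positive RHS coefficients), sorted:
    [2:]
    [2:]
    [2:1]
    [2:1]
    [2:1]
    [2:1]
    [2:1]
    [2:1]
    [2:2]


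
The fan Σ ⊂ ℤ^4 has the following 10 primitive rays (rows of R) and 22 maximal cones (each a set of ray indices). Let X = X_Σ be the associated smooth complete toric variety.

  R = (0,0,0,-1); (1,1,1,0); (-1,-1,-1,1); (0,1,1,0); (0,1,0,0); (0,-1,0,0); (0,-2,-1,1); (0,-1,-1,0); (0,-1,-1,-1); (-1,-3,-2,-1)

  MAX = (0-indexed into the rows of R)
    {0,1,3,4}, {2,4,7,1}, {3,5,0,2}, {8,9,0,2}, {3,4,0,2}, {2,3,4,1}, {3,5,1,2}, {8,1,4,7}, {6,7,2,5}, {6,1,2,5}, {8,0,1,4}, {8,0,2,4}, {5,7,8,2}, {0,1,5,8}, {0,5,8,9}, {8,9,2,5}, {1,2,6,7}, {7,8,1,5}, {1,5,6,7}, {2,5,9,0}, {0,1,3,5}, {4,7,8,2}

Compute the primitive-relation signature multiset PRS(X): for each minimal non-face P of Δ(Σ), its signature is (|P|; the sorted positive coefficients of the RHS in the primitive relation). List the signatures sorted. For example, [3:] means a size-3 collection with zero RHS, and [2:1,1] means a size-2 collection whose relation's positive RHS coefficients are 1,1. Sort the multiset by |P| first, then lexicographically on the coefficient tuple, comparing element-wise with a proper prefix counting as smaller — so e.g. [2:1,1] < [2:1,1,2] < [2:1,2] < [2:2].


Δ(Σ) — 10 vertices, 17 min non-faces:

  {3,7}:  v_{3} + v_{7} = 0  →  sig = [2:]
  {4,5}:  v_{4} + v_{5} = 0  →  sig = [2:]
  {0,7}:  v_{0} + v_{7} = v_{8}  →  sig = [2:1]
  {3,8}:  v_{3} + v_{8} = v_{0}  →  sig = [2:1]
  {0,6}:  v_{0} + v_{6} = v_{5} + v_{7}  →  sig = [2:1,1]
  {1,9}:  v_{1} + v_{9} = v_{5} + v_{8}  →  sig = [2:1,1]
  {3,6}:  v_{3} + v_{6} = v_{1} + v_{2} + v_{5}  →  sig = [2:1,1,1]
  {4,6}:  v_{4} + v_{6} = v_{1} + v_{2} + v_{7}  →  sig = [2:1,1,1]
  {4,9}:  v_{4} + v_{9} = v_{0} + v_{2} + v_{8}  →  sig = [2:1,1,1]
  {6,9}:  v_{6} + v_{9} = v_{2} + 2·v_{5} + v_{7} + v_{8}  →  sig = [2:1,1,1,2]
  {3,9}:  v_{3} + v_{9} = 2·v_{0} + v_{2} + v_{5}  →  sig = [2:1,1,2]
  {7,9}:  v_{7} + v_{9} = v_{2} + v_{5} + 2·v_{8}  →  sig = [2:1,1,2]
  {6,8}:  v_{6} + v_{8} = v_{5} + 2·v_{7}  →  sig = [2:1,2]
  {0,1,2}:  v_{0} + v_{1} + v_{2} = 0  →  sig = [3:]
  {1,2,8}:  v_{1} + v_{2} + v_{8} = v_{7}  →  sig = [3:1]
  {0,2,5,8}:  v_{0} + v_{2} + v_{5} + v_{8} = v_{9}  →  sig = [4:1]
  {1,2,5,7}:  v_{1} + v_{2} + v_{5} + v_{7} = v_{6}  →  sig = [4:1]

Hence PRS(X_Σ) =
{ [2:] ×2,  [2:1] ×2,  [2:1,1] ×2,  [2:1,1,1] ×3,  [2:1,1,1,2],  [2:1,1,2] ×2,  [2:1,2],  [3:],  [3:1],  [4:1] ×2 }


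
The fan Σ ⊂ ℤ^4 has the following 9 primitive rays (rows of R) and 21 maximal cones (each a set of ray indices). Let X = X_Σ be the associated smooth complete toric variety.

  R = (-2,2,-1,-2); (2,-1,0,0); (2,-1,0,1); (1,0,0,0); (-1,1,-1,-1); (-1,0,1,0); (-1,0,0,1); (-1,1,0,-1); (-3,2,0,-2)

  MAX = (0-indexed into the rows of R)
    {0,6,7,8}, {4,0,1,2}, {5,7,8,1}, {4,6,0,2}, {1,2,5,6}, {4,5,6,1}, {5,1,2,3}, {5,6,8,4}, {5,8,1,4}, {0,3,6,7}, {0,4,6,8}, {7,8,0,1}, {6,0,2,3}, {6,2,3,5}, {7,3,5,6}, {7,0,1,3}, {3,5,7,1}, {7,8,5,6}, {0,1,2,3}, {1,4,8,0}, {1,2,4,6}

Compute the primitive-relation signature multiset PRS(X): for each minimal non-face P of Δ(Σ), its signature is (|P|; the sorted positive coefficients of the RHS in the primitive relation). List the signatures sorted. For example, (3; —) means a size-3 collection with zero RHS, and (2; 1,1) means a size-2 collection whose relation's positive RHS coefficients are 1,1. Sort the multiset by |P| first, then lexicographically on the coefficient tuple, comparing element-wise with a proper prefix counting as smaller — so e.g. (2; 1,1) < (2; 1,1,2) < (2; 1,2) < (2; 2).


The 11 primitive collections of Σ (r=9, n=4):

  • {0,5}:  v_{0} + v_{5} = v_{8}  ⟹  sig = (2; 1)
  • {2,7}:  v_{2} + v_{7} = v_{3}  ⟹  sig = (2; 1)
  • {2,8}:  v_{2} + v_{8} = v_{7}  ⟹  sig = (2; 1)
  • {4,7}:  v_{4} + v_{7} = v_{0}  ⟹  sig = (2; 1)
  • {3,4}:  v_{3} + v_{4} = v_{0} + v_{2}  ⟹  sig = (2; 1,1)
  • {3,8}:  v_{3} + v_{8} = 2·v_{7}  ⟹  sig = (2; 2)
  • {1,6,7}:  v_{1} + v_{6} + v_{7} = 0  ⟹  sig = (3; —)
  • {2,4,5}:  v_{2} + v_{4} + v_{5} = 0  ⟹  sig = (3; —)
  • {0,1,6}:  v_{0} + v_{1} + v_{6} = v_{4}  ⟹  sig = (3; 1)
  • {1,3,6}:  v_{1} + v_{3} + v_{6} = v_{2}  ⟹  sig = (3; 1)
  • {1,6,8}:  v_{1} + v_{6} + v_{8} = v_{4} + v_{5}  ⟹  sig = (3; 1,1)

Sorted signature multiset PRS(X):
[(2; 1), (2; 1), (2; 1), (2; 1), (2; 1,1), (2; 2), (3; —), (3; —), (3; 1), (3; 1), (3; 1,1)]


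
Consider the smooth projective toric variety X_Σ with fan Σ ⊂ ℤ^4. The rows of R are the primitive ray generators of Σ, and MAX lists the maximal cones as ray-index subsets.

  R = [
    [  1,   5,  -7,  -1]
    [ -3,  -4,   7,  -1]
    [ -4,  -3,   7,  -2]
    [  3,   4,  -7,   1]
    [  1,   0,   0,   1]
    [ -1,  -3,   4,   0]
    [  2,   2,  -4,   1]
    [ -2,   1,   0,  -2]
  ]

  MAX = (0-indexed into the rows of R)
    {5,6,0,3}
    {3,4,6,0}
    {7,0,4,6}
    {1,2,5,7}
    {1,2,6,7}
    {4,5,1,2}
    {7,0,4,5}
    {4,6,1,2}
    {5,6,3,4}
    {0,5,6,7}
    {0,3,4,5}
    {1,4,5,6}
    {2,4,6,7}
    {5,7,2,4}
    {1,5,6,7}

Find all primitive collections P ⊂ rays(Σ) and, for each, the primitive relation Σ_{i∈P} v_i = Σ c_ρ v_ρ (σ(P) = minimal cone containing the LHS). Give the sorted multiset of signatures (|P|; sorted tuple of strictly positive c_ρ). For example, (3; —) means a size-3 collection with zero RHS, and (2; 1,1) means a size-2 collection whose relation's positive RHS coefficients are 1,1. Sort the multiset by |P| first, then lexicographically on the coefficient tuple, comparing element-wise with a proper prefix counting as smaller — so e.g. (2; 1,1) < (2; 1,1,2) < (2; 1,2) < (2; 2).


Minimal non-faces — 9 found among 8 rays, 15 max cones:

  P = {1,3}:  v_{1} + v_{3} = 0 ; sig = (2; —)
  P = {0,1}:  v_{0} + v_{1} = v_{7} ; sig = (2; 1)
  P = {3,7}:  v_{3} + v_{7} = v_{0} ; sig = (2; 1)
  P = {2,3}:  v_{2} + v_{3} = v_{4} + v_{7} ; sig = (2; 1,1)
  P = {0,2}:  v_{0} + v_{2} = v_{4} + 2·v_{7} ; sig = (2; 1,2)
  P = {1,4,7}:  v_{1} + v_{4} + v_{7} = v_{2} ; sig = (3; 1)
  P = {2,5,6}:  v_{2} + v_{5} + v_{6} = v_{1} ; sig = (3; 1)
  P = {4,5,6,7}:  v_{4} + v_{5} + v_{6} + v_{7} = 0 ; sig = (4; —)
  P = {0,4,5,6}:  v_{0} + v_{4} + v_{5} + v_{6} = v_{3} ; sig = (4; 1)

Sorted signature multiset PRS(X):
[(2; —), (2; 1), (2; 1), (2; 1,1), (2; 1,2), (3; 1), (3; 1), (4; —), (4; 1)]
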